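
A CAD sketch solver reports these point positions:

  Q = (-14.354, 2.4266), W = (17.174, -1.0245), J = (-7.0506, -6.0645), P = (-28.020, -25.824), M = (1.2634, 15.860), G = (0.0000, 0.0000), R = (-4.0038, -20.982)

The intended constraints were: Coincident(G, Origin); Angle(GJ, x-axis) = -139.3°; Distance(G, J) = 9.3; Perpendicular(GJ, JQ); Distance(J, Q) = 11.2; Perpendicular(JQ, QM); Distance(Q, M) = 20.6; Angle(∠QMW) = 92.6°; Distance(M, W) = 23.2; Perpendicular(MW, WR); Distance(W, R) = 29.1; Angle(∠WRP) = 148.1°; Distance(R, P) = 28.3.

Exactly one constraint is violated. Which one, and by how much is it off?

Distance(R, P) = 28.3 — off by 3.80.

G = (0.00, 0.00) ✓; GJ at -139.3° ✓; |GJ| = 9.300 ✓; ∠(GJ, JQ) = 90.00° ✓; |JQ| = 11.20 ✓; ∠(JQ, QM) = 90.00° ✓; |QM| = 20.60 ✓; ∠QMW = 92.60° ✓; |MW| = 23.20 ✓; ∠(MW, WR) = 90.00° ✓; |WR| = 29.10 ✓; ∠WRP = 148.1° ✓; |RP| = 24.50 ✗.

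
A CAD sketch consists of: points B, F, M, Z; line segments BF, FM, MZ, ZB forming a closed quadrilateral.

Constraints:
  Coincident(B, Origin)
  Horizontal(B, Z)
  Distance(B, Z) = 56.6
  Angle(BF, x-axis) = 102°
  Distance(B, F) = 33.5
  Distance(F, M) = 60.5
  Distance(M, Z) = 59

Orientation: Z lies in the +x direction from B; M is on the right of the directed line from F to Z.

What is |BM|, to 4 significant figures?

27.03

Checks: |FM| = 60.50 ✓; |MZ| = 59.00 ✓.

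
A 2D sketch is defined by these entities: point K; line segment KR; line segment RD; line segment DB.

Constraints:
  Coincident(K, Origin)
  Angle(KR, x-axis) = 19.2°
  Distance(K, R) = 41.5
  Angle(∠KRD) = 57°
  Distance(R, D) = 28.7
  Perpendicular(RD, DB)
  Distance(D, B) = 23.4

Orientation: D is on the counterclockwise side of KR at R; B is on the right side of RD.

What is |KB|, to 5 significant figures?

58.523

K is at the origin; KR runs at 19.2° with length 41.5, so R = 41.5·(cos 19.2°, sin 19.2°) = (39.192, 13.648). ∠KRD = 57.0°, so RD runs at 19.2° + (180° − 57.0°) = 142.20° from the x-axis; with |RD| = 28.7, D = R + 28.7·(cos 142.20°, sin 142.20°) = (16.514, 31.238). RD is perpendicular to DB; with |DB| = 23.4 on the right of RD, B = D + 23.4·(0.61291, 0.79016) = (30.856, 49.728). Then |KB| = |B − K| = 58.523.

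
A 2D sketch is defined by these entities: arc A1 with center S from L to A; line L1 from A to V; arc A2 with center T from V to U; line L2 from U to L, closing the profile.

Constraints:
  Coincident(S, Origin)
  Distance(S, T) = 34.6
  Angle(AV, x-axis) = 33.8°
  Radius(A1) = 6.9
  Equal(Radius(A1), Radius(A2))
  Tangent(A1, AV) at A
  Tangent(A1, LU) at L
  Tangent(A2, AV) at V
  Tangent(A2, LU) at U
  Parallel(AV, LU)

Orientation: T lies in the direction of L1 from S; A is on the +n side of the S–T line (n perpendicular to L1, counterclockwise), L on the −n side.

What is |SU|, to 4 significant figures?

35.28

The slot axis is L1's direction at 33.8°, so u = (cos 33.8°, sin 33.8°) = (0.8310, 0.5563) and n = (−sin 33.8°, cos 33.8°) = (-0.5563, 0.8310). S is at the origin and T lies 34.6 along u from S, so T = 34.6·u = (28.75, 19.25). Tangency of A1 to both parallel lines with radius 6.9 puts A and L at S ± 6.9·n: A = (-3.838, 5.734), L = (3.838, -5.734). Equal radii place V and U the same way about T: V = T + 6.9·n = (24.91, 24.98), U = T − 6.9·n = (32.59, 13.51). Then |SU| = |U − S| = 35.28.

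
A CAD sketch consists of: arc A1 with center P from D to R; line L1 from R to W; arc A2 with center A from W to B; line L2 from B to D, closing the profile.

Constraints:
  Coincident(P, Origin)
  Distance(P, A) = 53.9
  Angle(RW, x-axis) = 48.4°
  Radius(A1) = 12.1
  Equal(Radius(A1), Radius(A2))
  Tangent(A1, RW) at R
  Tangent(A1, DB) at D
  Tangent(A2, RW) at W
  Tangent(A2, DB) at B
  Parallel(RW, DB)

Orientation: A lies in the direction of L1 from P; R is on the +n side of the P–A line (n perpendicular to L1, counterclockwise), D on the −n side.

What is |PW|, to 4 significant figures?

55.24

The slot axis is L1's direction at 48.4°, so u = (cos 48.4°, sin 48.4°) = (0.6639, 0.7478) and n = (−sin 48.4°, cos 48.4°) = (-0.7478, 0.6639). P is at the origin and A lies 53.9 along u from P, so A = 53.9·u = (35.79, 40.31). Tangency of A1 to both parallel lines with radius 12.1 puts R and D at P ± 12.1·n: R = (-9.048, 8.034), D = (9.048, -8.034). Equal radii place W and B the same way about A: W = A + 12.1·n = (26.74, 48.34), B = A − 12.1·n = (44.83, 32.27). Then |PW| = |W − P| = 55.24.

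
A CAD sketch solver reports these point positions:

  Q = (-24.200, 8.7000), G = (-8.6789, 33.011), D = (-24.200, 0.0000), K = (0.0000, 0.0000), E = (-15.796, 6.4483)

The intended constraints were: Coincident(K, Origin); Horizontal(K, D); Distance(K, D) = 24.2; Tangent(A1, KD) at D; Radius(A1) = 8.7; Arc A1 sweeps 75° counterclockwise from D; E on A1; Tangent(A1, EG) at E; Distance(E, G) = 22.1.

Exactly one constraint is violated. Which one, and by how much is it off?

Distance(E, G) = 22.1 — off by 5.40.

K = (0.00, 0.00) ✓; K.y = 0.00, D.y = 0.00 ✓; |KD| = 24.20 ✓; ∠(QD, DK) = 90.00° ✓; |QD| = 8.700 ✓; bearing(Q→E) − bearing(Q→D) = 75.00° ✓; |QE| = 8.700 ✓; ∠(QE, EG) = 90.00° ✓; |EG| = 27.50 ✗.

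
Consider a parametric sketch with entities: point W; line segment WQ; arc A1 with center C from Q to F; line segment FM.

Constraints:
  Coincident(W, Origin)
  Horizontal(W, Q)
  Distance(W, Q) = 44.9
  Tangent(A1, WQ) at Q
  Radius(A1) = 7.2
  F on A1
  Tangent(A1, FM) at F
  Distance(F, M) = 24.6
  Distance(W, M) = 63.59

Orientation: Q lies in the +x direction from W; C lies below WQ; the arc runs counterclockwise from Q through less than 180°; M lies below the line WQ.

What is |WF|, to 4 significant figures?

41.30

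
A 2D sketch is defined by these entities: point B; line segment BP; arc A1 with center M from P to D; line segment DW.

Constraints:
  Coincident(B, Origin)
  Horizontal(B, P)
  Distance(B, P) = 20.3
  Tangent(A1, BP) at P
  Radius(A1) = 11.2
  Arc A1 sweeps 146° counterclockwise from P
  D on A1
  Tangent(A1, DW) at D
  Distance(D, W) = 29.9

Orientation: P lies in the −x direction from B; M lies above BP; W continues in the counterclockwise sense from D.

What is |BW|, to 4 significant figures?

53.77

B is at the origin; B and P share the same y with |BP| = 20.3 and P on the −x side, so P = (-20.30, 0.000). Tangency of A1 to BP means the radius MP is perpendicular to BP, so M = P + (0, 11.2) = (-20.30, 11.20). On A1, P sits at bearing -90° from M; a 146° counterclockwise sweep puts D at bearing 56°, so D = M + 11.2·(cos 56°, sin 56°) = (-14.04, 20.49). Since A1 is tangent to DW there, MD ⟂ DW, so DW runs along (−sin 56°, cos 56°); with |DW| = 29.9, W = (-38.83, 37.21). Then |BW| = |W − B| = 53.77.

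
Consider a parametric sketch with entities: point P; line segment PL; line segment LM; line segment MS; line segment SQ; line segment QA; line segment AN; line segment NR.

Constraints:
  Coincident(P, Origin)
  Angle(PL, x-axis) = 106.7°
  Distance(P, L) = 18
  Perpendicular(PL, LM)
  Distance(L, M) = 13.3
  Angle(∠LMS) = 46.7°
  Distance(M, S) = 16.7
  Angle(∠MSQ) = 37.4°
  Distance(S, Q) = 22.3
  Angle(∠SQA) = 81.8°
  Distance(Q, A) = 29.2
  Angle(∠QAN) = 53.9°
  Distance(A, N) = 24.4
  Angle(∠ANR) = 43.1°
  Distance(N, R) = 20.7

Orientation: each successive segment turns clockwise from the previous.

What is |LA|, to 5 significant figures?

32.590

∠MSQ = 37.4° gives SQ at 100.80° from the x-axis; with |SQ| = 22.3, Q = (-4.0896, 28.035). ∠SQA = 81.8° gives QA at 2.6000° from the x-axis; with |QA| = 29.2, A = (25.080, 29.360). Then |LA| = |A − L| = 32.590.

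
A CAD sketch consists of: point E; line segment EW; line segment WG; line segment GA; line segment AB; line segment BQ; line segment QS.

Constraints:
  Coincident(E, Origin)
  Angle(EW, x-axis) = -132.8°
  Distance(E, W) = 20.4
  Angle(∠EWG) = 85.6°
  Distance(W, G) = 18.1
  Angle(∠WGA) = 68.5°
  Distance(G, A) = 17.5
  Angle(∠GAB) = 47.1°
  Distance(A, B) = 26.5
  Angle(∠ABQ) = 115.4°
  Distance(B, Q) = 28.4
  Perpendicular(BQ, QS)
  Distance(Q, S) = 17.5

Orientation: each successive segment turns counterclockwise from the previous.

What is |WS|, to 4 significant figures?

36.80

E is at the origin; EW runs at -132.8° with length 20.4, so W = (-13.86, -14.97). ∠EWG = 85.6° gives WG at -38.40° from the x-axis; with |WG| = 18.1, G = (0.3242, -26.21). ∠WGA = 68.5° gives GA at 73.10° from the x-axis; with |GA| = 17.5, A = (5.412, -9.467). ∠GAB = 47.1° gives AB at -154.0° from the x-axis; with |AB| = 26.5, B = (-18.41, -21.08). ∠ABQ = 115.4° gives BQ at -89.40° from the x-axis; with |BQ| = 28.4, Q = (-18.11, -49.48). BQ ⟂ QS, so QS runs at 0.6000°; with |QS| = 17.5, S = (-0.6101, -49.30). Then |WS| = |S − W| = 36.80.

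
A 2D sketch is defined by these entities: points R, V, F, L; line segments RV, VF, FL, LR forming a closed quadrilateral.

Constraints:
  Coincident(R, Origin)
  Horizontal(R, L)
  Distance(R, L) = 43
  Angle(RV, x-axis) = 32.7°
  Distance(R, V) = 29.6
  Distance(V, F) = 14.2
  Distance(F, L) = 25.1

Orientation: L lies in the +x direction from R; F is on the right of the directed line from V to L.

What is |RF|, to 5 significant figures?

18.481

Checks: |VF| = 14.20 ✓; |FL| = 25.10 ✓.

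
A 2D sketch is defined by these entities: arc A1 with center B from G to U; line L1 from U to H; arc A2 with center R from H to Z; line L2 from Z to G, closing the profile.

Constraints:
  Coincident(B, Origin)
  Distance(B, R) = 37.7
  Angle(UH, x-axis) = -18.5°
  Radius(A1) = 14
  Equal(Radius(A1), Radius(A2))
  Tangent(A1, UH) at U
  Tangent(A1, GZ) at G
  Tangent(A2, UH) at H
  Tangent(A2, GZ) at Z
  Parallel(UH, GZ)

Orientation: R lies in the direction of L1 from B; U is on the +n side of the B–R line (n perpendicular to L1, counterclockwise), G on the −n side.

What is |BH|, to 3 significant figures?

40.2

The slot axis is L1's direction at -18.5°, so u = (cos -18.5°, sin -18.5°) = (0.948, -0.317) and n = (−sin -18.5°, cos -18.5°) = (0.317, 0.948). B is at the origin and R lies 37.7 along u from B, so R = 37.7·u = (35.8, -12.0). Tangency of A1 to both parallel lines with radius 14.0 puts U and G at B ± 14.0·n: U = (4.44, 13.3), G = (-4.44, -13.3). Equal radii place H and Z the same way about R: H = R + 14.0·n = (40.2, 1.31), Z = R − 14.0·n = (31.3, -25.2). Then |BH| = |H − B| = 40.2.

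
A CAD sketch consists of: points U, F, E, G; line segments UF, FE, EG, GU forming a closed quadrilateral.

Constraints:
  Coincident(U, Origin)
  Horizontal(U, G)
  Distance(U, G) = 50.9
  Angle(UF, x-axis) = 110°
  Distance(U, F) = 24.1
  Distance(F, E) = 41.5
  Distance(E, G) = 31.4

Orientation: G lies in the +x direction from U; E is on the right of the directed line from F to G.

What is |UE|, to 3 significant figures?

21.7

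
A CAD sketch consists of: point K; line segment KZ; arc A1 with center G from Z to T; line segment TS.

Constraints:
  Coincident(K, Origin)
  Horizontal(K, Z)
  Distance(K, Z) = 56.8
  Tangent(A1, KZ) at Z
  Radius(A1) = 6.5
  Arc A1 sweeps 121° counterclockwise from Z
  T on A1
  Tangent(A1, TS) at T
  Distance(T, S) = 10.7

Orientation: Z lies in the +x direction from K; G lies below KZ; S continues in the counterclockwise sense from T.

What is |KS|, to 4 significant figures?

59.84

On A1, Z sits at bearing 90° from G; a 121° counterclockwise sweep puts T at bearing 211°, so T = G + 6.5·(cos 211°, sin 211°) = (51.23, -9.848). The tangent condition forces GT to be normal to TS, so TS runs along (−sin 211°, cos 211°); with |TS| = 10.7, S = (56.74, -19.02). Then |KS| = |S − K| = 59.84.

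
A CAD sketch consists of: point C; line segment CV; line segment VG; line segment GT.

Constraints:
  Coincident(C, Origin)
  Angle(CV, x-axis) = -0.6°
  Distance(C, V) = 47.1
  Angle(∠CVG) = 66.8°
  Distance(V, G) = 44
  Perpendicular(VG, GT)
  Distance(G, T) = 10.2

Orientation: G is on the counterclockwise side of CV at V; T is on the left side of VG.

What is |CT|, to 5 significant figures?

41.743

∠CVG = 66.8°, so VG runs at -0.6° + (180° − 66.8°) = 112.60° from the x-axis; with |VG| = 44.0, G = V + 44.0·(cos 112.60°, sin 112.60°) = (30.188, 40.128). VG ⟂ GT; with |GT| = 10.2 on the left of VG, T = G + 10.2·(-0.92321, -0.38430) = (20.772, 36.208). Then |CT| = |T − C| = 41.743.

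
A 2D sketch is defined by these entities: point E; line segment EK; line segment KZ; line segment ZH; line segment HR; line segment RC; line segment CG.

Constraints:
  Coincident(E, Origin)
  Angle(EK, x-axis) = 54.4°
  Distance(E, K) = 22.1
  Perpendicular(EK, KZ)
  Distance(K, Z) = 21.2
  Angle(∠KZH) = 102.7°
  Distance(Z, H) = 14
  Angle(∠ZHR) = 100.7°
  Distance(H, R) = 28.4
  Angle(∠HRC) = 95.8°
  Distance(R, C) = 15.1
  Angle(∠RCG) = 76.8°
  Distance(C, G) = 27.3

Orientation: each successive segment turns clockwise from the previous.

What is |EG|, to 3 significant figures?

24.7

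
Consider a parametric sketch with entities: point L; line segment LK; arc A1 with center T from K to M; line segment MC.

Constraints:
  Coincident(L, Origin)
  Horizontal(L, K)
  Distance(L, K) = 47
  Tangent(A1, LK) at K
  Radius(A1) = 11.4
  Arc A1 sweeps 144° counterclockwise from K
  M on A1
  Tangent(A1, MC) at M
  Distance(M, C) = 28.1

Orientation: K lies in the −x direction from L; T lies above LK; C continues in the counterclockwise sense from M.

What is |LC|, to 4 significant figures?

73.16

L is at the origin; L and K share the same y with |LK| = 47.0 and K on the −x side, so K = (-47.00, 0.000). Tangency of A1 to LK means the radius TK is perpendicular to LK, so T = K + (0, 11.4) = (-47.00, 11.40). On A1, K sits at bearing -90° from T; a 144° counterclockwise sweep puts M at bearing 54°, so M = T + 11.4·(cos 54°, sin 54°) = (-40.30, 20.62). Tangency of A1 to MC means the radius TM is perpendicular to MC, so MC runs along (−sin 54°, cos 54°); with |MC| = 28.1, C = (-63.03, 37.14). Then |LC| = |C − L| = 73.16.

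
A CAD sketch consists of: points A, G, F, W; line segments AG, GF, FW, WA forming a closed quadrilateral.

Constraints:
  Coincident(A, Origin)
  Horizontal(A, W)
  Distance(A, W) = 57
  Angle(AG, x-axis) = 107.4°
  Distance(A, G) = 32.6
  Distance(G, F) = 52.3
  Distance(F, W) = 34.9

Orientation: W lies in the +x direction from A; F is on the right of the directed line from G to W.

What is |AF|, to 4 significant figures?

25.18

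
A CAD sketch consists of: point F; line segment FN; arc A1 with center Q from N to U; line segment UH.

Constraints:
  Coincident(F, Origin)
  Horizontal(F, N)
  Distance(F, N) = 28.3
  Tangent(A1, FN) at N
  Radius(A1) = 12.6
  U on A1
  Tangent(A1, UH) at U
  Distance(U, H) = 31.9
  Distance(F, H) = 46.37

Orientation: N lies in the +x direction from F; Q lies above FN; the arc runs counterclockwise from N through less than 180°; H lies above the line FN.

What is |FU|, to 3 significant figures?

43.0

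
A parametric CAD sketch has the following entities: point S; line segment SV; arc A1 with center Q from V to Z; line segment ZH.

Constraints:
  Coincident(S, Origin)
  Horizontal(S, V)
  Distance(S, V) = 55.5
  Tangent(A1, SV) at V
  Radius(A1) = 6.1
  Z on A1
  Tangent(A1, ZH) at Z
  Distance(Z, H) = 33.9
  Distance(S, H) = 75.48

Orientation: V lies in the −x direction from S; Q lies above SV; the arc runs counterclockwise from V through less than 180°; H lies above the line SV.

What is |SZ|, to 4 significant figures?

50.73

Checks: S.y = 0.00, V.y = 0.00 ✓; |QZ| = 6.100 ✓; ∠(QZ, ZH) = 90.00° ✓; |ZH| = 33.90 ✓; |SH| = 75.48 ✓.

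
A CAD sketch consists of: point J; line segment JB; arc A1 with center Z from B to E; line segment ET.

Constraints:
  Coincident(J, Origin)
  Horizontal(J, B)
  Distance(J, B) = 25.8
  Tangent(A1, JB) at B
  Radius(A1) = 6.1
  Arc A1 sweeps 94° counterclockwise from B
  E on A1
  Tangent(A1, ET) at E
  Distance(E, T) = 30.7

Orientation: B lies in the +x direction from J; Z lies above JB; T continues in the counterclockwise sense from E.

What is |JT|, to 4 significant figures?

47.59

J is at the origin; J and B share the same y with |JB| = 25.8 and B on the +x side, so B = (25.80, 0.000). The tangent condition forces ZB to be normal to JB, so Z = B + (0, 6.1) = (25.80, 6.100). On A1, B sits at bearing -90° from Z; a 94° counterclockwise sweep puts E at bearing 4°, so E = Z + 6.1·(cos 4°, sin 4°) = (31.89, 6.526). Since A1 is tangent to ET there, ZE ⟂ ET, so ET runs along (−sin 4°, cos 4°); with |ET| = 30.7, T = (29.74, 37.15). Then |JT| = |T − J| = 47.59.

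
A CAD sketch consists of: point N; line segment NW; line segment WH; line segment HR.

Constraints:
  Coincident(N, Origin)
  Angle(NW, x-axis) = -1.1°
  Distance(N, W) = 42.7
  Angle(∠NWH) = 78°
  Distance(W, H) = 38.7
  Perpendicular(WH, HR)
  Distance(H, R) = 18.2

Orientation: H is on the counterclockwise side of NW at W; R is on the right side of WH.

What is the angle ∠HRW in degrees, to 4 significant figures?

64.81°

N is at the origin; NW runs at -1.1° with length 42.7, so W = 42.7·(cos -1.1°, sin -1.1°) = (42.69, -0.8197). ∠NWH = 78.0°, so WH runs at -1.1° + (180° − 78.0°) = 100.9° from the x-axis; with |WH| = 38.7, H = W + 38.7·(cos 100.9°, sin 100.9°) = (35.37, 37.18). WH ⟂ HR; with |HR| = 18.2 on the right of WH, R = H + 18.2·(0.9820, 0.1891) = (53.25, 40.62). Then cos ∠HRW = RH·RW / (|RH||RW|), giving 64.81°.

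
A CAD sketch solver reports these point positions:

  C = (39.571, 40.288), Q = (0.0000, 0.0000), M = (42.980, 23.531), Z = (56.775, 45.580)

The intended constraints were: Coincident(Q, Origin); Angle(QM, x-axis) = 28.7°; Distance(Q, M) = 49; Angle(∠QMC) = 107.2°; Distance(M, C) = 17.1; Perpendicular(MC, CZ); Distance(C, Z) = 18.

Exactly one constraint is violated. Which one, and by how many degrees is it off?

Perpendicular(MC, CZ) — off by 5.60°.

Q = (0.00, 0.00) ✓; QM at 28.70° ✓; |QM| = 49.00 ✓; ∠QMC = 107.2° ✓; |MC| = 17.10 ✓; ∠(MC, CZ) = 84.40° ✗; |CZ| = 18.00 ✓.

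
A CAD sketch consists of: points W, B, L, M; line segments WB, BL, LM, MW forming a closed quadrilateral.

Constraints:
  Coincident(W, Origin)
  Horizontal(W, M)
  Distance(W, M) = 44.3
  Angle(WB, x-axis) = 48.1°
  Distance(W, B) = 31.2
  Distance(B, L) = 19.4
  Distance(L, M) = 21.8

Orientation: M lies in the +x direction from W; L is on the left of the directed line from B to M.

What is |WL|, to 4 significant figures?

45.50

Checks: |BL| = 19.40 ✓; |LM| = 21.80 ✓.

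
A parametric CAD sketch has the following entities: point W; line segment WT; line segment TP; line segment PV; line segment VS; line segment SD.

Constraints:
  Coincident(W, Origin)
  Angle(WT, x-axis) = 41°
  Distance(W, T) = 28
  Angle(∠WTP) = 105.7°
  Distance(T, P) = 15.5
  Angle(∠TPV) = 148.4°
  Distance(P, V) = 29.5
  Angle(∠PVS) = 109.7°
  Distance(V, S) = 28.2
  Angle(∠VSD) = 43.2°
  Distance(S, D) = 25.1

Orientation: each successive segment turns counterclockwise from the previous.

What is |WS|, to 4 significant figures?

45.34

∠TPV = 148.4° gives PV at 146.9° from the x-axis; with |PV| = 29.5, V = (-10.20, 48.49). ∠PVS = 109.7° gives VS at -142.8° from the x-axis; with |VS| = 28.2, S = (-32.67, 31.44). Then |WS| = |S − W| = 45.34.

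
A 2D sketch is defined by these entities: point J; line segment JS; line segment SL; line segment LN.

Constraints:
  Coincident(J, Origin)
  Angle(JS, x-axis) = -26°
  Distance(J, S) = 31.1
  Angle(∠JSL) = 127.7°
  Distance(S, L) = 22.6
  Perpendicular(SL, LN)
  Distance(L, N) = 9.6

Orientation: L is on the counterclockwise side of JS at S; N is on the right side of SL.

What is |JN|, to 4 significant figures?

53.87

J is at the origin; JS runs at -26.0° with length 31.1, so S = 31.1·(cos -26.0°, sin -26.0°) = (27.95, -13.63). ∠JSL = 127.7°, so SL runs at -26.0° + (180° − 127.7°) = 26.30° from the x-axis; with |SL| = 22.6, L = S + 22.6·(cos 26.30°, sin 26.30°) = (48.21, -3.620). SL ⟂ LN; with |LN| = 9.6 on the right of SL, N = L + 9.6·(0.4431, -0.8965) = (52.47, -12.23). Then |JN| = |N − J| = 53.87.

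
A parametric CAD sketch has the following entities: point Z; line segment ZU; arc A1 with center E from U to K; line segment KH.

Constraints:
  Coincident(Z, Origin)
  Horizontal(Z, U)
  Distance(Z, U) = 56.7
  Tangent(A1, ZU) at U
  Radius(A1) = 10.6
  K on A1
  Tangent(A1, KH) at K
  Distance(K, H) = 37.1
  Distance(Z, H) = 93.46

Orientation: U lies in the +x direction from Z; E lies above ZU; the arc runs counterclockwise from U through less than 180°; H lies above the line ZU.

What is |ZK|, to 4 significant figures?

65.52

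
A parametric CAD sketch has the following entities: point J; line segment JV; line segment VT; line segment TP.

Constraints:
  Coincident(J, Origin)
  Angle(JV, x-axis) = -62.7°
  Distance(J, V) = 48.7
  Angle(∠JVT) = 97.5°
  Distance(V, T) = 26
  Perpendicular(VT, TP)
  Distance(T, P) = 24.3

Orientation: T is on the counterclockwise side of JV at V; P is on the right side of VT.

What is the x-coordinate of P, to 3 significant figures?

55.0

J is at the origin; JV runs at -62.7° with length 48.7, so V = 48.7·(cos -62.7°, sin -62.7°) = (22.3, -43.3). ∠JVT = 97.5°, so VT runs at -62.7° + (180° − 97.5°) = 19.8° from the x-axis; with |VT| = 26.0, T = V + 26.0·(cos 19.8°, sin 19.8°) = (46.8, -34.5). VT ⟂ TP; with |TP| = 24.3 on the right of VT, P = T + 24.3·(0.339, -0.941) = (55.0, -57.3). So P.x = 55.0.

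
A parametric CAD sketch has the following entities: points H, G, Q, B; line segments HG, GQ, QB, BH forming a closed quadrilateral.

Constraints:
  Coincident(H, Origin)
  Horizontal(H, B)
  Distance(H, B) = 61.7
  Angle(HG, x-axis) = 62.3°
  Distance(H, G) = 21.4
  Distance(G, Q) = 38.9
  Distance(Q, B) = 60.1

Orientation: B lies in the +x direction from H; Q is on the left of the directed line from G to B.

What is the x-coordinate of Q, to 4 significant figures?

30.99

Checks: |GQ| = 38.90 ✓; |QB| = 60.10 ✓.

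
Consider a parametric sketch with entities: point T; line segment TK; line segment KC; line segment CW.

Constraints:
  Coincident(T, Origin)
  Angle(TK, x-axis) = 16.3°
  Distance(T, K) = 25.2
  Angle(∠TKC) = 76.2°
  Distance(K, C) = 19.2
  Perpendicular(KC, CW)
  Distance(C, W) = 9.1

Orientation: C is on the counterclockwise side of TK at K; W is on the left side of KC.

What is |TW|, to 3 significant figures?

20.3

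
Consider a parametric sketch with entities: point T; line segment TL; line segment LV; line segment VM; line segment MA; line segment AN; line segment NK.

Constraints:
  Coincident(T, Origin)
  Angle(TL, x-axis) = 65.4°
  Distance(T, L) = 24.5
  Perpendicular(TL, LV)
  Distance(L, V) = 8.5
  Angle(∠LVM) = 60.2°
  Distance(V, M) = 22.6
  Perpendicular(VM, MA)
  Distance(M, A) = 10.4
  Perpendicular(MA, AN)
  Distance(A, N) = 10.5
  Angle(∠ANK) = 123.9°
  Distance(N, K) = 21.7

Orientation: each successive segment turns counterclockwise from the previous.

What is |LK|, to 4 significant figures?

15.57

T is at the origin; TL runs at 65.4° with length 24.5, so L = (10.20, 22.28). The perpendicularity gives LV at right angles to TL, so LV runs at 155.4°; with |LV| = 8.5, V = (2.470, 25.81). ∠LVM = 60.2° gives VM at -84.80° from the x-axis; with |VM| = 22.6, M = (4.519, 3.308). VM is perpendicular to MA, so MA runs at 5.200°; with |MA| = 10.4, A = (14.88, 4.250). The perpendicularity gives AN at right angles to MA, so AN runs at 95.20°; with |AN| = 10.5, N = (13.92, 14.71). ∠ANK = 123.9° gives NK at 151.3° from the x-axis; with |NK| = 21.7, K = (-5.110, 25.13). Then |LK| = |K − L| = 15.57.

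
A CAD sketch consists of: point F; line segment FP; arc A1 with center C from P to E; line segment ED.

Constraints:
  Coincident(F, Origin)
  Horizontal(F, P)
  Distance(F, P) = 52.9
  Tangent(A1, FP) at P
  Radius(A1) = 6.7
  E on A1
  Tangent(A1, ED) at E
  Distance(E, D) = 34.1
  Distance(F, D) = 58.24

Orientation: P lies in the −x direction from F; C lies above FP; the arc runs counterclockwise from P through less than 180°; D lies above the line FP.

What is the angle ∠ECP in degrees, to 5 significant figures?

83.654°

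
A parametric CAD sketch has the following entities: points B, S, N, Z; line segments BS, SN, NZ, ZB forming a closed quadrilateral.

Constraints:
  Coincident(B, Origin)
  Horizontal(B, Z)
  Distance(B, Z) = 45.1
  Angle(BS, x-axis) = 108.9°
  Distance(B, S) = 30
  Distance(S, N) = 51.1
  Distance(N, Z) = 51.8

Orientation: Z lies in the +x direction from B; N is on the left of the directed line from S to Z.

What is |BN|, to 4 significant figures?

62.49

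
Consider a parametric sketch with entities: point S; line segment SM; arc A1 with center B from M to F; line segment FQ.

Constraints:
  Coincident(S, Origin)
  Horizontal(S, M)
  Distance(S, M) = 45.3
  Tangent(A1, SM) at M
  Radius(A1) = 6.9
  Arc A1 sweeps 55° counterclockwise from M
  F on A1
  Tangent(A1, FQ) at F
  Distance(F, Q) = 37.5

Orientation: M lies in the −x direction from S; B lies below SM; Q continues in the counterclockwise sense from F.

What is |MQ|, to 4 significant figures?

43.25

On A1, M sits at bearing 90° from B; a 55° counterclockwise sweep puts F at bearing 145°, so F = B + 6.9·(cos 145°, sin 145°) = (-50.95, -2.942). Since A1 is tangent to FQ there, BF ⟂ FQ, so FQ runs along (−sin 145°, cos 145°); with |FQ| = 37.5, Q = (-72.46, -33.66). Then |MQ| = |Q − M| = 43.25.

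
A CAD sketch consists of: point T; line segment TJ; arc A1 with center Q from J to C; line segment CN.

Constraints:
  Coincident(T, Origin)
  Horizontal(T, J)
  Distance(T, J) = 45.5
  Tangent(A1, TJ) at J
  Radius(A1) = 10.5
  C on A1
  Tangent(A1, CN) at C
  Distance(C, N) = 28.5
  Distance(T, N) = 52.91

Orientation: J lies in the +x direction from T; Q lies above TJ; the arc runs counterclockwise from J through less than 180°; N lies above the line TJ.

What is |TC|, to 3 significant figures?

56.3

Checks: T = (0.00, 0.00) ✓; |QC| = 10.50 ✓; ∠(QC, CN) = 90.00° ✓; |CN| = 28.50 ✓; |TN| = 52.91 ✓.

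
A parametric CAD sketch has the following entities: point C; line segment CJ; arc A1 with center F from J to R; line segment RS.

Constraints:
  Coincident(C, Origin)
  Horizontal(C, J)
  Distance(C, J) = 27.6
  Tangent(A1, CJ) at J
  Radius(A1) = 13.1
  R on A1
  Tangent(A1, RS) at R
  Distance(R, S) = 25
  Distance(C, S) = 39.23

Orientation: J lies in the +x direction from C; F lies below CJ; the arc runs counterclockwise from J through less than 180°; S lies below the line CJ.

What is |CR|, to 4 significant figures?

18.95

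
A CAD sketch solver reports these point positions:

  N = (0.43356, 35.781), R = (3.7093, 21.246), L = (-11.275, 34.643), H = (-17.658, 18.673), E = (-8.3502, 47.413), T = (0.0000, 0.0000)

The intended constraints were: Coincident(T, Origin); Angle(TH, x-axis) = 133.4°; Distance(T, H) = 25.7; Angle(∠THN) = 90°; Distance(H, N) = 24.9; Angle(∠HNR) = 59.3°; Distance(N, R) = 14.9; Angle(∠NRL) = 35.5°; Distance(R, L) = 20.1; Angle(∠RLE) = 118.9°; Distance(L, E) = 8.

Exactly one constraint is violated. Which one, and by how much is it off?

Distance(L, E) = 8 — off by 5.10.

T = (0.00, 0.00) ✓; TH at 133.4° ✓; |TH| = 25.70 ✓; ∠THN = 90.00° ✓; |HN| = 24.90 ✓; ∠HNR = 59.30° ✓; |NR| = 14.90 ✓; ∠NRL = 35.50° ✓; |RL| = 20.10 ✓; ∠RLE = 118.9° ✓; |LE| = 13.10 ✗.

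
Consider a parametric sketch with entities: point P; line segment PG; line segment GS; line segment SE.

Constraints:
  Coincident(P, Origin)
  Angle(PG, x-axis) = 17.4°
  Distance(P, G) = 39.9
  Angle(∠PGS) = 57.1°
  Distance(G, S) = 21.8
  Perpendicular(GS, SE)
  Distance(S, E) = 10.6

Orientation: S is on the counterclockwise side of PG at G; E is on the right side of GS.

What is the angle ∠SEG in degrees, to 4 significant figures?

64.07°

P is at the origin; PG runs at 17.4° with length 39.9, so G = 39.9·(cos 17.4°, sin 17.4°) = (38.07, 11.93). ∠PGS = 57.1°, so GS runs at 17.4° + (180° − 57.1°) = 140.3° from the x-axis; with |GS| = 21.8, S = G + 21.8·(cos 140.3°, sin 140.3°) = (21.30, 25.86). GS ⟂ SE; with |SE| = 10.6 on the right of GS, E = S + 10.6·(0.6388, 0.7694) = (28.07, 34.01). Then cos ∠SEG = ES·EG / (|ES||EG|), giving 64.07°.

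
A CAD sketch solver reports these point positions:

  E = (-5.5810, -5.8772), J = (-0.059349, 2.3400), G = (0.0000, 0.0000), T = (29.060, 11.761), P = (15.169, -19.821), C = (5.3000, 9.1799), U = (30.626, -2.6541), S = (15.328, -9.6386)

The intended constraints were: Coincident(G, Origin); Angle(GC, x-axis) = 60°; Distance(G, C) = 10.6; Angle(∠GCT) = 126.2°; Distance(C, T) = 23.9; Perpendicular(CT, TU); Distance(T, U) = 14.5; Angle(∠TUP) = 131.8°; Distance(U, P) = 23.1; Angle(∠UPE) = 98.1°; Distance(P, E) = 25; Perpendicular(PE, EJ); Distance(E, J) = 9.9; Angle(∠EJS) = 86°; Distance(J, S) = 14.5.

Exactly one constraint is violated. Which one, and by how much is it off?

Distance(J, S) = 14.5 — off by 5.00.

G = (0.00, 0.00) ✓; GC at 60.00° ✓; |GC| = 10.60 ✓; ∠GCT = 126.2° ✓; |CT| = 23.90 ✓; ∠(CT, TU) = 90.00° ✓; |TU| = 14.50 ✓; ∠TUP = 131.8° ✓; |UP| = 23.10 ✓; ∠UPE = 98.10° ✓; |PE| = 25.00 ✓; ∠(PE, EJ) = 90.00° ✓; |EJ| = 9.900 ✓; ∠EJS = 86.00° ✓; |JS| = 19.50 ✗.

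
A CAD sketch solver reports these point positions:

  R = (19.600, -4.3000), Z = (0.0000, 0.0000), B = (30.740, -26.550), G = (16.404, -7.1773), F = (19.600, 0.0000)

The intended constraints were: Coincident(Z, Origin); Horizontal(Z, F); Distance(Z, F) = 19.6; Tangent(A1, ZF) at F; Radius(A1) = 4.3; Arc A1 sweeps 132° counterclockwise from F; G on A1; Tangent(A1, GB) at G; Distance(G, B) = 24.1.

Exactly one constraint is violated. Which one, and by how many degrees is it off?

Tangent(A1, GB) at G — off by 5.49°.

Z = (0.00, 0.00) ✓; Z.y = 0.00, F.y = 0.00 ✓; |ZF| = 19.60 ✓; ∠(RF, FZ) = 90.00° ✓; |RF| = 4.300 ✓; bearing(R→G) − bearing(R→F) = 132.0° ✓; |RG| = 4.300 ✓; ∠(RG, GB) = 95.49° ✗; |GB| = 24.10 ✓.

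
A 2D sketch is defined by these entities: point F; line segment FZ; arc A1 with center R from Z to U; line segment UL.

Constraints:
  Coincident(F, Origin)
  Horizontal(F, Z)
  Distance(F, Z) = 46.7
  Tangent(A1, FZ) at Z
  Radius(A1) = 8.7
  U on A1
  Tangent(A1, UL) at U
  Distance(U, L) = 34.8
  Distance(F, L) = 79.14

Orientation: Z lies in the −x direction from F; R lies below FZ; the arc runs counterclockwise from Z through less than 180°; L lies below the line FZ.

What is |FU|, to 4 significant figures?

54.55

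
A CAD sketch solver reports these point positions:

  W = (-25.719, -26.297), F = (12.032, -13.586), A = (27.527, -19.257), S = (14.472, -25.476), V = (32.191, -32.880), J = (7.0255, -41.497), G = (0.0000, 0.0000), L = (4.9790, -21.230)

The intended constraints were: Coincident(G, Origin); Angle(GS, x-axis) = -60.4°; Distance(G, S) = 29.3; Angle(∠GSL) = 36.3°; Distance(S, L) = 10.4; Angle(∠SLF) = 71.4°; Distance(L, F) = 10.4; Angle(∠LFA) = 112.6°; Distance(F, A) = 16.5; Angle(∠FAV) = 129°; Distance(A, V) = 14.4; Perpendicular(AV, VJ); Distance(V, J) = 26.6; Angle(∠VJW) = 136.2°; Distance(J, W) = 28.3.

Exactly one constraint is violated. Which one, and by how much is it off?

Distance(J, W) = 28.3 — off by 7.80.

G = (0.00, 0.00) ✓; GS at -60.40° ✓; |GS| = 29.30 ✓; ∠GSL = 36.30° ✓; |SL| = 10.40 ✓; ∠SLF = 71.40° ✓; |LF| = 10.40 ✓; ∠LFA = 112.6° ✓; |FA| = 16.50 ✓; ∠FAV = 129.0° ✓; |AV| = 14.40 ✓; ∠(AV, VJ) = 90.00° ✓; |VJ| = 26.60 ✓; ∠VJW = 136.2° ✓; |JW| = 36.10 ✗.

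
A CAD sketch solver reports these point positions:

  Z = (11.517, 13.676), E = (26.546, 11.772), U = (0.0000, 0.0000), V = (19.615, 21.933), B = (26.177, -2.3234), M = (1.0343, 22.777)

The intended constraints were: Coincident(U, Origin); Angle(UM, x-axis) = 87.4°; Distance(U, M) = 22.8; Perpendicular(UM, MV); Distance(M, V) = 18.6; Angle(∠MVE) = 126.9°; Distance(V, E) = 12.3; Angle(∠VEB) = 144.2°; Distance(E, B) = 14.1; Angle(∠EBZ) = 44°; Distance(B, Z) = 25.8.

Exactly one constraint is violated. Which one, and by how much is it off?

Distance(B, Z) = 25.8 — off by 4.10.

U = (0.00, 0.00) ✓; UM at 87.40° ✓; |UM| = 22.80 ✓; ∠(UM, MV) = 90.00° ✓; |MV| = 18.60 ✓; ∠MVE = 126.9° ✓; |VE| = 12.30 ✓; ∠VEB = 144.2° ✓; |EB| = 14.10 ✓; ∠EBZ = 44.00° ✓; |BZ| = 21.70 ✗.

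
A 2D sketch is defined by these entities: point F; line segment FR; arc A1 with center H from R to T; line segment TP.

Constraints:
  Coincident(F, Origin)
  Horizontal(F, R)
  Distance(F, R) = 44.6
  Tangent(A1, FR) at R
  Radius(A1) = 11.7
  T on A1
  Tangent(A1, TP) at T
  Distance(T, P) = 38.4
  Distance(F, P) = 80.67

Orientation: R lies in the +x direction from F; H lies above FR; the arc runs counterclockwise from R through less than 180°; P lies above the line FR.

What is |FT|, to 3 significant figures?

56.4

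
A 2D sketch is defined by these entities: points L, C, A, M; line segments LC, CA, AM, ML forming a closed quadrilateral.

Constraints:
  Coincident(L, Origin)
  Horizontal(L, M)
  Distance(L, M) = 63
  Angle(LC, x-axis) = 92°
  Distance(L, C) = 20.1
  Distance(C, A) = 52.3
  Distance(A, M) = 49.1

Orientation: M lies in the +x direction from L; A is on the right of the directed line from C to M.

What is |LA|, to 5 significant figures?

34.852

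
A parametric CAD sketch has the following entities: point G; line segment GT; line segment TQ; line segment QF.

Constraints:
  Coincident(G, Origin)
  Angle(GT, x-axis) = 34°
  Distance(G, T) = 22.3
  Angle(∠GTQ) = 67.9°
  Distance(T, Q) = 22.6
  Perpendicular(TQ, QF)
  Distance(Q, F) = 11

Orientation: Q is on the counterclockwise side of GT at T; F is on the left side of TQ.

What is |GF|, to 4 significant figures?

17.18

∠GTQ = 67.9°, so TQ runs at 34.0° + (180° − 67.9°) = 146.1° from the x-axis; with |TQ| = 22.6, Q = T + 22.6·(cos 146.1°, sin 146.1°) = (-0.2707, 25.08). The perpendicularity gives QF at right angles to TQ; with |QF| = 11.0 on the left of TQ, F = Q + 11.0·(-0.5577, -0.8300) = (-6.406, 15.94). Then |GF| = |F − G| = 17.18.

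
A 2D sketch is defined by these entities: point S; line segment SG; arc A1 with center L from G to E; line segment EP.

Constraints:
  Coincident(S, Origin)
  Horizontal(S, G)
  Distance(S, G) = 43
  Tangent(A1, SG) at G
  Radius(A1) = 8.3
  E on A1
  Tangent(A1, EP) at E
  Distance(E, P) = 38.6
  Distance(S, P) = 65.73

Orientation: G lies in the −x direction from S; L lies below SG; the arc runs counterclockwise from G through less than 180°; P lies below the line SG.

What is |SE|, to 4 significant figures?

52.09

Checks: |LE| = 8.300 ✓; ∠(LE, EP) = 90.00° ✓; |EP| = 38.60 ✓; |SP| = 65.73 ✓.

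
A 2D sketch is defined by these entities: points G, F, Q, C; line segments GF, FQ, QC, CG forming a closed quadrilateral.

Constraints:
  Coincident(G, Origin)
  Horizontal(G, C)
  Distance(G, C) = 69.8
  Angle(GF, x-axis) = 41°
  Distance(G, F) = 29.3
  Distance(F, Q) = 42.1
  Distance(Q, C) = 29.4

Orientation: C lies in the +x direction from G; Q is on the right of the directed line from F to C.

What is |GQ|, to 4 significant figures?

47.90

Checks: |FQ| = 42.10 ✓; |QC| = 29.40 ✓.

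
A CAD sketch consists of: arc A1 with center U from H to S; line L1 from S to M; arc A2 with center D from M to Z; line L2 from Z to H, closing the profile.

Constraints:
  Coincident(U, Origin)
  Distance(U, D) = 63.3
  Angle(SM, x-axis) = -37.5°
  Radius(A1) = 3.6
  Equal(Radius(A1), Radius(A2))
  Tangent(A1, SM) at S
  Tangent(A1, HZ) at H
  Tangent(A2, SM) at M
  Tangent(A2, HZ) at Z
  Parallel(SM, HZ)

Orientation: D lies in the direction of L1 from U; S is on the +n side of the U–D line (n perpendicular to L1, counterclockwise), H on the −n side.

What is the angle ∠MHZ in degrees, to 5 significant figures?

6.4892°

The slot axis is L1's direction at -37.5°, so u = (cos -37.5°, sin -37.5°) = (0.79335, -0.60876) and n = (−sin -37.5°, cos -37.5°) = (0.60876, 0.79335). U is at the origin and D lies 63.3 along u from U, so D = 63.3·u = (50.219, -38.535). Tangency of A1 to both parallel lines with radius 3.6 puts S and H at U ± 3.6·n: S = (2.1915, 2.8561), H = (-2.1915, -2.8561). Equal radii place M and Z the same way about D: M = D + 3.6·n = (52.411, -35.679), Z = D − 3.6·n = (48.028, -41.391). Then cos ∠MHZ = HM·HZ / (|HM||HZ|), giving 6.4892°.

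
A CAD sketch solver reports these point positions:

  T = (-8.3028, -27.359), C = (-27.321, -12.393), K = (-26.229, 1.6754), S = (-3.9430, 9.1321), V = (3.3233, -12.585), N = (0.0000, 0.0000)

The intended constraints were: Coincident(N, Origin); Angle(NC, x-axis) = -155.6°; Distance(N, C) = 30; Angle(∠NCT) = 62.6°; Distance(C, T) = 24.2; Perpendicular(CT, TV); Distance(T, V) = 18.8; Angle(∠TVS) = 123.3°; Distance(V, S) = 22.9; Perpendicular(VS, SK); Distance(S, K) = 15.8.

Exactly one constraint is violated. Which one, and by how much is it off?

Distance(S, K) = 15.8 — off by 7.70.

N = (0.00, 0.00) ✓; NC at -155.6° ✓; |NC| = 30.00 ✓; ∠NCT = 62.60° ✓; |CT| = 24.20 ✓; ∠(CT, TV) = 90.00° ✓; |TV| = 18.80 ✓; ∠TVS = 123.3° ✓; |VS| = 22.90 ✓; ∠(VS, SK) = 90.00° ✓; |SK| = 23.50 ✗.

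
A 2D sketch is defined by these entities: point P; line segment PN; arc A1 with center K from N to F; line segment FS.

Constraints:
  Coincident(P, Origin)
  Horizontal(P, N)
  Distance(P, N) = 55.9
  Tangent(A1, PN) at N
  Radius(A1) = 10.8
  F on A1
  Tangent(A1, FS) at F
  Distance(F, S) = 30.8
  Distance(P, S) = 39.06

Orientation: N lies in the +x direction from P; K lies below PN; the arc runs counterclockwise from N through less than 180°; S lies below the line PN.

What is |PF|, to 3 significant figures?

47.8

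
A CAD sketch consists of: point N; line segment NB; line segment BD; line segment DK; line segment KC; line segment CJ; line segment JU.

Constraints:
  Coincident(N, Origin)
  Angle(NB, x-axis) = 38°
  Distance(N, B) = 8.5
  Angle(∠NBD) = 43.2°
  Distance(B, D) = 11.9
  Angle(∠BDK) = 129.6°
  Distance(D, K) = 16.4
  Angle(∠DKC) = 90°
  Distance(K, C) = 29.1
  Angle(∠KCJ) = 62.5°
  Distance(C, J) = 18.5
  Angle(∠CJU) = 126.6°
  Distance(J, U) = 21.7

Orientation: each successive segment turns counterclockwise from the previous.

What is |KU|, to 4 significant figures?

19.86

N is at the origin; NB runs at 38.0° with length 8.5, so B = (6.698, 5.233). ∠NBD = 43.2° gives BD at 174.8° from the x-axis; with |BD| = 11.9, D = (-5.153, 6.312). ∠BDK = 129.6° gives DK at -134.8° from the x-axis; with |DK| = 16.4, K = (-16.71, -5.325). ∠DKC = 90.0° gives KC at -44.80° from the x-axis; with |KC| = 29.1, C = (3.940, -25.83). ∠KCJ = 62.5° gives CJ at 72.70° from the x-axis; with |CJ| = 18.5, J = (9.441, -8.167). ∠CJU = 126.6° gives JU at 126.1° from the x-axis; with |JU| = 21.7, U = (-3.345, 9.366). Then |KU| = |U − K| = 19.86.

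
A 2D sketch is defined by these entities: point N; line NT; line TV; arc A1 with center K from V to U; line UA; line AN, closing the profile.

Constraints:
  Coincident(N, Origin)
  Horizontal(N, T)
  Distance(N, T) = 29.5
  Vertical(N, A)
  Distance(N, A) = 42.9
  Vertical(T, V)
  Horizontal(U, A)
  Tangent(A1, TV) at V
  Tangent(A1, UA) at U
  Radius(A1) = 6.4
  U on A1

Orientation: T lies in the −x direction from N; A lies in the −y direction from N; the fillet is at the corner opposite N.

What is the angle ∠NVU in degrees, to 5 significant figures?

96.054°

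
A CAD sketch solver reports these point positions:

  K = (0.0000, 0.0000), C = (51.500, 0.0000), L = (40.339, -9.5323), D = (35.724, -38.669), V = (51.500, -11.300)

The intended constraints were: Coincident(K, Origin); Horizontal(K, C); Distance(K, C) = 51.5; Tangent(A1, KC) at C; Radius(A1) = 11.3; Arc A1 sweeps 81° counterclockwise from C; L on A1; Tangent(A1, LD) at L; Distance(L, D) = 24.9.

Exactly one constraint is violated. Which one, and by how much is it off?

Distance(L, D) = 24.9 — off by 4.60.

K = (0.00, 0.00) ✓; K.y = 0.00, C.y = 0.00 ✓; |KC| = 51.50 ✓; ∠(VC, CK) = 90.00° ✓; |VC| = 11.30 ✓; bearing(V→L) − bearing(V→C) = 81.00° ✓; |VL| = 11.30 ✓; ∠(VL, LD) = 90.00° ✓; |LD| = 29.50 ✗.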